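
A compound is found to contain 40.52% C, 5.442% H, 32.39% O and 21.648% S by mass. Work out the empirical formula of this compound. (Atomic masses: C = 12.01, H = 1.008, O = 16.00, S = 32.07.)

Assume 100 g: 40.52 g C, 5.442 g H, 32.39 g O, 21.648 g S.
Moles — C: 40.52 / 12.01 = 3.374 mol; H: 5.442 / 1.008 = 5.399 mol; O: 32.39 / 16.00 = 2.024 mol; S: 21.648 / 32.07 = 0.675 mol
Smallest is S at 0.675 mol; normalising gives C 4.998, H 7.998, O 2.999, S 1.000
Ratio ≈ 5:8:3:1, so the empirical formula is C5H8O3S

C5H8O3S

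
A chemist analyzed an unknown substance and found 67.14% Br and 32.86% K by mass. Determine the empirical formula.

BrK

Assume 100 g: 67.14 g Br, 32.86 g K.
Br: 67.14 g ÷ 79.90 g/mol = 0.8403 mol
K: 32.86 g ÷ 39.10 g/mol = 0.8404 mol
Smallest is Br at 0.8403 mol; normalising gives Br 1.000, K 1.000
→ BrK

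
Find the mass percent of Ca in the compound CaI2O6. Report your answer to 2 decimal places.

Molar mass = 1(40.08) + 2(126.90) + 6(16.00) = 389.880 g/mol
Mass of Ca per mole = 1 × 40.08 = 40.080 g
% Ca = 40.080 / 389.880 × 100 = 10.28%

10.28%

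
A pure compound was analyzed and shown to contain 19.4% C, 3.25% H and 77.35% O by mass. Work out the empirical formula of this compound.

Assume 100 g: 19.4 g C, 3.25 g H, 77.35 g O.
Moles — C: 19.4 / 12.01 = 1.615 mol; H: 3.25 / 1.008 = 3.224 mol; O: 77.35 / 16.00 = 4.834 mol
Smallest is C at 1.615 mol; normalising gives C 1.000, H 1.996, O 2.993
Ratio ≈ 1:2:3, so the empirical formula is CH2O3

CH2O3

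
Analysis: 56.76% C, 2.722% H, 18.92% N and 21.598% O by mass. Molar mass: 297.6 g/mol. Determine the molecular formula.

C14H8N4O4

Assume 100 g: 56.76 g C, 2.722 g H, 18.92 g N, 21.598 g O.
n(C) = 56.76/12.01 = 4.726, n(H) = 2.722/1.008 = 2.7, n(N) = 18.92/14.01 = 1.35, n(O) = 21.598/16.00 = 1.35
Ratios (÷ 1.35): C 3.501, H 2.000, N 1.000, O 1.000
×2: C 7.00, H 4.00, N 2.00, O 2.00 → C7H4N2O2
Empirical-formula mass = 148.12 g/mol
n = 297.6 / 148.12 = 2.01 ≈ 2
Molecular formula = (C7H4N2O2)×2 = C14H8N4O4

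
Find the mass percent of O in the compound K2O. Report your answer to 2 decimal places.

16.99%

Molar mass = 2(39.10) + 1(16.00) = 94.200 g/mol
Mass of O per mole = 1 × 16.00 = 16.000 g
% O = 16.000 / 94.200 × 100 = 16.99%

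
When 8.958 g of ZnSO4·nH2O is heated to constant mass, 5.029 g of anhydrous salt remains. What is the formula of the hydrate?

Mass of water lost = 8.958 − 5.029 = 3.929 g → 3.929 / 18.02 = 0.218 mol H2O
Molar mass of ZnSO4 = 161.45 g/mol → mol ZnSO4 = 5.029 / 161.45 = 0.03115
n = 0.218 / 0.03115 = 7.00 ≈ 7 → ZnSO4·7H2O

ZnSO4·7H2O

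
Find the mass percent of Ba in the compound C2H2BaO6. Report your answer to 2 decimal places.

52.95%

Molar mass = 2(12.01) + 2(1.008) + 1(137.33) + 6(16.00) = 259.366 g/mol
Mass of Ba per mole = 1 × 137.33 = 137.330 g
% Ba = 137.330 / 259.366 × 100 = 52.95%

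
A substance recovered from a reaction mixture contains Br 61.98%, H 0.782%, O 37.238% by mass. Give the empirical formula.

BrHO3

Assume 100 g: 61.98 g Br, 0.782 g H, 37.238 g O.
Br: 61.98 g ÷ 79.90 g/mol = 0.7757 mol
H: 0.782 g ÷ 1.008 g/mol = 0.7758 mol
O: 37.238 g ÷ 16.00 g/mol = 2.327 mol
Smallest is Br at 0.7757 mol; normalising gives Br 1.000, H 1.000, O 3.000
≈ 1:1:3 → BrHO3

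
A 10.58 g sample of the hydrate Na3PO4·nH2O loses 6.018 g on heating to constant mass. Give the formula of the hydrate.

Na3PO4·12H2O

Mass of anhydrous Na3PO4 = 10.58 − 6.018 = 4.562 g
mol H2O = 6.018 / 18.02 = 0.334
Molar mass of Na3PO4 = 163.94 g/mol → mol Na3PO4 = 4.562 / 163.94 = 0.02783
n = 0.334 / 0.02783 = 12.00 ≈ 12 → Na3PO4·12H2O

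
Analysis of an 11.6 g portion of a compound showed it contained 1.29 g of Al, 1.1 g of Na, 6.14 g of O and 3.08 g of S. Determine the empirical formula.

AlNaO8S2

Al: 1.29 g ÷ 26.98 g/mol = 0.04781 mol
Na: 1.1 g ÷ 22.99 g/mol = 0.04785 mol
O: 6.14 g ÷ 16.00 g/mol = 0.3837 mol
S: 3.08 g ÷ 32.07 g/mol = 0.09604 mol
Smallest is Al at 0.04781 mol; normalising gives Al 1.000, Na 1.001, O 8.026, S 2.009
Ratio ≈ 1:1:8:2, so the empirical formula is AlNaO8S2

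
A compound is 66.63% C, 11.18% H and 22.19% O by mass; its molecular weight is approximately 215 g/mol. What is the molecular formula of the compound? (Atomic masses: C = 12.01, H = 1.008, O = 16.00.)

C12H24O3

Assume 100 g: 66.63 g C, 11.18 g H, 22.19 g O.
n(C) = 66.63/12.01 = 5.548, n(H) = 11.18/1.008 = 11.09, n(O) = 22.19/16.00 = 1.387
Divide by the smallest (1.387 mol O): C 4.000, H 7.997, O 1.000
≈ 4:8:1 → C4H8O
Empirical-formula mass = 72.10 g/mol
n = 215 / 72.10 = 2.98 ≈ 3
Molecular formula = (C4H8O)×3 = C12H24O3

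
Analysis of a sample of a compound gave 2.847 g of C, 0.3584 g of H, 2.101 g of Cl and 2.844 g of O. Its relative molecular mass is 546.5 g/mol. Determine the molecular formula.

C16H24Cl4O12

Moles — C: 2.847 / 12.01 = 0.2371 mol; H: 0.3584 / 1.008 = 0.3556 mol; Cl: 2.101 / 35.45 = 0.05927 mol; O: 2.844 / 16.00 = 0.1777 mol
Ratios (÷ 0.05927): C 4.000, H 5.999, Cl 1.000, O 2.999
Ratio ≈ 4:6:1:3, so the empirical formula is C4H6ClO3
Empirical-formula mass = 137.54 g/mol
n = 546.5 / 137.54 = 3.97 ≈ 4
Molecular formula = (C4H6ClO3)×4 = C16H24Cl4O12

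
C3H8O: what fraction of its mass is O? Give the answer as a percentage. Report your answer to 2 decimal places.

Molar mass = 3(12.01) + 8(1.008) + 1(16.00) = 60.094 g/mol
Mass of O per mole = 1 × 16.00 = 16.000 g
% O = 16.000 / 60.094 × 100 = 26.62%

26.62%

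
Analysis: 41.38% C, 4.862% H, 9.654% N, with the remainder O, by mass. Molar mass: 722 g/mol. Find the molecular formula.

Assume 100 g: 41.38 g C, 4.862 g H, 9.654 g N, 44.104 g O.
C: 41.38 g ÷ 12.01 g/mol = 3.445 mol
H: 4.862 g ÷ 1.008 g/mol = 4.823 mol
N: 9.654 g ÷ 14.01 g/mol = 0.6891 mol
O: 44.104 g ÷ 16.00 g/mol = 2.756 mol
Divide by the smallest (0.6891 mol N): C 5.000, H 7.000, N 1.000, O 4.000
→ C5H7NO4
Empirical-formula mass = 145.12 g/mol
n = 722 / 145.12 = 4.98 ≈ 5
Molecular formula = (C5H7NO4)×5 = C25H35N5O20

C25H35N5O20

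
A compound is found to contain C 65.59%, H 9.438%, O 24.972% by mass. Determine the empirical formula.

Assume 100 g: 65.59 g C, 9.438 g H, 24.972 g O.
Moles — C: 65.59 / 12.01 = 5.461 mol; H: 9.438 / 1.008 = 9.363 mol; O: 24.972 / 16.00 = 1.561 mol
Divide by the smallest (1.561 mol O): C 3.499, H 5.999, O 1.000
Scaling by 2: C 7.00, H 12.00, O 2.00 → C7H12O2

C7H12O2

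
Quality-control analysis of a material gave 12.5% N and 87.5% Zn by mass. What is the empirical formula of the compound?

Assume 100 g: 12.5 g N, 87.5 g Zn.
Moles — N: 12.5 / 14.01 = 0.8922 mol; Zn: 87.5 / 65.38 = 1.338 mol
Divide by the smallest (0.8922 mol N): N 1.000, Zn 1.500
Scaling by 2: N 2.00, Zn 3.00 → N2Zn3

N2Zn3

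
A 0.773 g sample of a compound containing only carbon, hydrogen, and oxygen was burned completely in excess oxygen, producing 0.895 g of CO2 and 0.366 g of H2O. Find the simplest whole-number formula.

C2H4O3

mol C = 0.895 / 44.01 = 0.02034; mass C = 0.02034 × 12.01 = 0.2442 g
mol H = 2 × (0.366 / 18.02) = 0.04062; mass H = 0.04062 × 1.008 = 0.04095 g
mass O = 0.773 − (0.2852) = 0.4878 g → mol O = 0.03049
Smallest is C at 0.02034 mol; normalising gives C 1.000, H 1.997, O 1.499
Multiply by 2: C 2.00, H 3.99, O 3.00 → C2H4O3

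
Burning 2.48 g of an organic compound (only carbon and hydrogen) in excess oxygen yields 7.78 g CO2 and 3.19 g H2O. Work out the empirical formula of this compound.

mol C = 7.78 / 44.01 = 0.1768; mass C = 0.1768 × 12.01 = 2.123 g
mol H = 2 × (3.19 / 18.02) = 0.3541; mass H = 0.3541 × 1.008 = 0.3569 g
Divide by the smallest (0.1768 mol C): C 1.000, H 2.003
≈ 1:2 → CH2

CH2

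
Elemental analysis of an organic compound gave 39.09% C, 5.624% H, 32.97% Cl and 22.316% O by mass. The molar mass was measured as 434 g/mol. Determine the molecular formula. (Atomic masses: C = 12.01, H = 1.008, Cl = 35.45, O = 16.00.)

Assume 100 g: 39.09 g C, 5.624 g H, 32.97 g Cl, 22.316 g O.
C: 39.09 g ÷ 12.01 g/mol = 3.255 mol
H: 5.624 g ÷ 1.008 g/mol = 5.579 mol
Cl: 32.97 g ÷ 35.45 g/mol = 0.93 mol
O: 22.316 g ÷ 16.00 g/mol = 1.395 mol
Divide by the smallest (0.93 mol Cl): C 3.500, H 5.999, Cl 1.000, O 1.500
Scaling by 2: C 7.00, H 12.00, Cl 2.00, O 3.00 → C7H12Cl2O3
Empirical-formula mass = 215.07 g/mol
n = 434 / 215.07 = 2.02 ≈ 2
Molecular formula = (C7H12Cl2O3)×2 = C14H24Cl4O6

C14H24Cl4O6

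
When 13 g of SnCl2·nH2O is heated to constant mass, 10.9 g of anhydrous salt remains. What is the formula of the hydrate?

Mass of water lost = 13 − 10.9 = 2.1 g → 2.1 / 18.02 = 0.1165 mol H2O
Molar mass of SnCl2 = 189.61 g/mol → mol SnCl2 = 10.9 / 189.61 = 0.05749
n = 0.1165 / 0.05749 = 2.03 ≈ 2 → SnCl2·2H2O

SnCl2·2H2O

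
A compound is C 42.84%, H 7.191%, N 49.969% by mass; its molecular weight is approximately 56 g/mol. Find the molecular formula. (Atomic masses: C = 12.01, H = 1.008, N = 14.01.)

C2H4N2

Assume 100 g: 42.84 g C, 7.191 g H, 49.969 g N.
C: 42.84 g ÷ 12.01 g/mol = 3.567 mol
H: 7.191 g ÷ 1.008 g/mol = 7.134 mol
N: 49.969 g ÷ 14.01 g/mol = 3.567 mol
Ratios (÷ 3.567): C 1.000, H 2.000, N 1.000
→ CH2N
Empirical-formula mass = 28.04 g/mol
n = 56 / 28.04 = 2.00 ≈ 2
Molecular formula = (CH2N)×2 = C2H4N2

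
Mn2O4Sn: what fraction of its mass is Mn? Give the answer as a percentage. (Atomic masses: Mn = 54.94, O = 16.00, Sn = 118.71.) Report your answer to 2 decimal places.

37.55%

Molar mass = 2(54.94) + 4(16.00) + 1(118.71) = 292.590 g/mol
Mass of Mn per mole = 2 × 54.94 = 109.880 g
% Mn = 109.880 / 292.590 × 100 = 37.55%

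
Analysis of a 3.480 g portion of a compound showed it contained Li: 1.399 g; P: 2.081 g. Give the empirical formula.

Moles — Li: 1.399 / 6.94 = 0.2016 mol; P: 2.081 / 30.97 = 0.06719 mol
Ratios (÷ 0.06719): Li 3.000, P 1.000
≈ 3:1 → Li3P

Li3P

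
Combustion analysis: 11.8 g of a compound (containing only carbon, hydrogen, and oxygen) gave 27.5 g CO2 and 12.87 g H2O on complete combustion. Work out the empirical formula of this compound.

C7H16O2

mol C = 27.5 / 44.01 = 0.6249; mass C = 0.6249 × 12.01 = 7.505 g
mol H = 2 × (12.87 / 18.02) = 1.428; mass H = 1.428 × 1.008 = 1.440 g
mass O = 11.8 − (8.944) = 2.856 g → mol O = 0.1785
Divide by the smallest (0.1785 mol O): C 3.501, H 8.003, O 1.000
×2: C 7.00, H 16.01, O 2.00 → C7H16O2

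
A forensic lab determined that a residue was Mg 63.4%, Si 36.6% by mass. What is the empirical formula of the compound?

Mg2Si

Assume 100 g: 63.4 g Mg, 36.6 g Si.
Mg: 63.4 g ÷ 24.31 g/mol = 2.608 mol
Si: 36.6 g ÷ 28.09 g/mol = 1.303 mol
Ratios (÷ 1.303): Mg 2.002, Si 1.000
→ Mg2Si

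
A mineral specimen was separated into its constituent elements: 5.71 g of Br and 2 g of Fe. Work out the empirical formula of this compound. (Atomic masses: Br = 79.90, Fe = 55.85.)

n(Br) = 5.71/79.90 = 0.07146, n(Fe) = 2/55.85 = 0.03581
Smallest is Fe at 0.03581 mol; normalising gives Br 1.996, Fe 1.000
→ Br2Fe

Br2Fe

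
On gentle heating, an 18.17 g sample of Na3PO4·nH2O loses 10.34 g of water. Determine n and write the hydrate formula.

Na3PO4·12H2O

Mass of anhydrous Na3PO4 = 18.17 − 10.34 = 7.83 g
mol H2O = 10.34 / 18.02 = 0.5738
Molar mass of Na3PO4 = 163.94 g/mol → mol Na3PO4 = 7.83 / 163.94 = 0.04776
n = 0.5738 / 0.04776 = 12.01 ≈ 12 → Na3PO4·12H2O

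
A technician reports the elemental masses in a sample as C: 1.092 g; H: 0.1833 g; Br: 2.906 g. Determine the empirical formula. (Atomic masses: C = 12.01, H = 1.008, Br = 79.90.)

C5H10Br2

C: 1.092 g ÷ 12.01 g/mol = 0.09092 mol
H: 0.1833 g ÷ 1.008 g/mol = 0.1818 mol
Br: 2.906 g ÷ 79.90 g/mol = 0.03637 mol
Smallest is Br at 0.03637 mol; normalising gives C 2.500, H 5.000, Br 1.000
Scaling by 2: C 5.00, H 10.00, Br 2.00 → C5H10Br2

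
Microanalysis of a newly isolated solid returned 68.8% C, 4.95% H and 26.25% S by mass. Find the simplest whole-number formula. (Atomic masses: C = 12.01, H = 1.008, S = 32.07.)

C7H6S

Assume 100 g: 68.8 g C, 4.95 g H, 26.25 g S.
C: 68.8 g ÷ 12.01 g/mol = 5.729 mol
H: 4.95 g ÷ 1.008 g/mol = 4.911 mol
S: 26.25 g ÷ 32.07 g/mol = 0.8185 mol
Divide by the smallest (0.8185 mol S): C 6.999, H 5.999, S 1.000
→ C7H6S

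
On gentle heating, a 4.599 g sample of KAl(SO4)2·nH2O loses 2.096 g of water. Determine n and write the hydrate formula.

Mass of anhydrous KAl(SO4)2 = 4.599 − 2.096 = 2.503 g
mol H2O = 2.096 / 18.02 = 0.1163
Molar mass of KAl(SO4)2 = 258.22 g/mol → mol KAl(SO4)2 = 2.503 / 258.22 = 0.009693
n = 0.1163 / 0.009693 = 12.00 ≈ 12 → KAl(SO4)2·12H2O

KAl(SO4)2·12H2O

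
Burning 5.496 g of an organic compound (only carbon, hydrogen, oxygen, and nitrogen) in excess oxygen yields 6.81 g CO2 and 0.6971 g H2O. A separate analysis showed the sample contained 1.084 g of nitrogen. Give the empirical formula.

C2HNO2

mol C = 6.81 / 44.01 = 0.1547; mass C = 0.1547 × 12.01 = 1.858 g
mol H = 2 × (0.6971 / 18.02) = 0.07737; mass H = 0.07737 × 1.008 = 0.07799 g
mol N = 1.084 / 14.01 = 0.07737
mass O = 5.496 − (3.020) = 2.476 g → mol O = 0.1547
Divide by the smallest (0.07737 mol H): C 2.000, H 1.000, N 1.000, O 2.000
≈ 2:1:1:2 → C2HNO2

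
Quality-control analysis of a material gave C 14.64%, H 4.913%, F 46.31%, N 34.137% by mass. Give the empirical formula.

CH4F2N2

Assume 100 g: 14.64 g C, 4.913 g H, 46.31 g F, 34.137 g N.
C: 14.64 g ÷ 12.01 g/mol = 1.219 mol
H: 4.913 g ÷ 1.008 g/mol = 4.874 mol
F: 46.31 g ÷ 19.00 g/mol = 2.437 mol
N: 34.137 g ÷ 14.01 g/mol = 2.437 mol
Ratios (÷ 1.219): C 1.000, H 3.998, F 2.000, N 1.999
≈ 1:4:2:2 → CH4F2N2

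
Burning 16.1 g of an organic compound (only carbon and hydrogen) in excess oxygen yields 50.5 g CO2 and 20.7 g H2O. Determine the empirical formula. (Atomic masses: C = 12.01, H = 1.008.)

mol C = 50.5 / 44.01 = 1.147; mass C = 1.147 × 12.01 = 13.78 g
mol H = 2 × (20.7 / 18.02) = 2.297; mass H = 2.297 × 1.008 = 2.316 g
Ratios (÷ 1.147): C 1.000, H 2.002
Ratio ≈ 1:2, so the empirical formula is CH2

CH2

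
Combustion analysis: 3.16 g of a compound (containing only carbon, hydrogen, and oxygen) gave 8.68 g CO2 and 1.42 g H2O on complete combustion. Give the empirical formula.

C5H4O

mol C = 8.68 / 44.01 = 0.1972; mass C = 0.1972 × 12.01 = 2.369 g
mol H = 2 × (1.42 / 18.02) = 0.1576; mass H = 0.1576 × 1.008 = 0.1589 g
mass O = 3.16 − (2.528) = 0.6324 g → mol O = 0.03953
Smallest is O at 0.03953 mol; normalising gives C 4.990, H 3.987, O 1.000
≈ 5:4:1 → C5H4O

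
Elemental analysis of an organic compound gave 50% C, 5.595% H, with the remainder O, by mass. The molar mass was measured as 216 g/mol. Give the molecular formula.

C9H12O6

Assume 100 g: 50 g C, 5.595 g H, 44.405 g O.
C: 50 g ÷ 12.01 g/mol = 4.163 mol
H: 5.595 g ÷ 1.008 g/mol = 5.551 mol
O: 44.405 g ÷ 16.00 g/mol = 2.775 mol
Ratios (÷ 2.775): C 1.500, H 2.000, O 1.000
×2: C 3.00, H 4.00, O 2.00 → C3H4O2
Empirical-formula mass = 72.06 g/mol
n = 216 / 72.06 = 3.00 ≈ 3
Molecular formula = (C3H4O2)×3 = C9H12O6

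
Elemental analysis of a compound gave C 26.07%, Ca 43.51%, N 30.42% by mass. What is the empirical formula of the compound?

C2CaN2

Assume 100 g: 26.07 g C, 43.51 g Ca, 30.42 g N.
Moles — C: 26.07 / 12.01 = 2.171 mol; Ca: 43.51 / 40.08 = 1.086 mol; N: 30.42 / 14.01 = 2.171 mol
Smallest is Ca at 1.086 mol; normalising gives C 2.000, Ca 1.000, N 2.000
≈ 2:1:2 → C2CaN2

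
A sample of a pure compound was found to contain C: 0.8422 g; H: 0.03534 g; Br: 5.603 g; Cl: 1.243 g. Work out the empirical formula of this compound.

C: 0.8422 g ÷ 12.01 g/mol = 0.07012 mol
H: 0.03534 g ÷ 1.008 g/mol = 0.03506 mol
Br: 5.603 g ÷ 79.90 g/mol = 0.07013 mol
Cl: 1.243 g ÷ 35.45 g/mol = 0.03506 mol
Divide by the smallest (0.03506 mol H): C 2.000, H 1.000, Br 2.000, Cl 1.000
≈ 2:1:2:1 → C2HBr2Cl

C2HBr2Cl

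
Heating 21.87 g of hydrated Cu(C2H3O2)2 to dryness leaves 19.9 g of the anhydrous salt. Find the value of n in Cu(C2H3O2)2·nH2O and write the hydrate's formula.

Cu(C2H3O2)2·H2O

Mass of water lost = 21.87 − 19.9 = 1.97 g → 1.97 / 18.02 = 0.1093 mol H2O
Molar mass of Cu(C2H3O2)2 = 181.64 g/mol → mol Cu(C2H3O2)2 = 19.9 / 181.64 = 0.1096
n = 0.1093 / 0.1096 = 1.00 ≈ 1 → Cu(C2H3O2)2·H2O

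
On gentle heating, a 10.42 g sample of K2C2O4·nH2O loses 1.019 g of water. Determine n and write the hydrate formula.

Mass of anhydrous K2C2O4 = 10.42 − 1.019 = 9.401 g
mol H2O = 1.019 / 18.02 = 0.05655
Molar mass of K2C2O4 = 166.22 g/mol → mol K2C2O4 = 9.401 / 166.22 = 0.05656
n = 0.05655 / 0.05656 = 1.00 ≈ 1 → K2C2O4·H2O

K2C2O4·H2O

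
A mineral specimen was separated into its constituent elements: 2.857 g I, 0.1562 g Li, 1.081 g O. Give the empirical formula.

Moles — I: 2.857 / 126.90 = 0.02251 mol; Li: 0.1562 / 6.94 = 0.02251 mol; O: 1.081 / 16.00 = 0.06756 mol
Smallest is Li at 0.02251 mol; normalising gives I 1.000, Li 1.000, O 3.002
→ ILiO3

ILiO3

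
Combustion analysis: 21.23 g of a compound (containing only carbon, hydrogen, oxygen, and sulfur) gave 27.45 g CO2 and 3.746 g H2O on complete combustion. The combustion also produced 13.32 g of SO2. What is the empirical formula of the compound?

mol C = 27.45 / 44.01 = 0.6237; mass C = 0.6237 × 12.01 = 7.491 g
mol H = 2 × (3.746 / 18.02) = 0.4158; mass H = 0.4158 × 1.008 = 0.4191 g
mol S = 13.32 / 64.07 = 0.2079; mass S = 6.667 g
mass O = 21.23 − (14.58) = 6.653 g → mol O = 0.4158
Ratios (÷ 0.2079): C 3.000, H 2.000, O 2.000, S 1.000
→ C3H2O2S

C3H2O2S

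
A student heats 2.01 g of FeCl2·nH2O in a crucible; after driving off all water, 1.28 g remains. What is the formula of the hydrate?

FeCl2·4H2O

Mass of water lost = 2.01 − 1.28 = 0.73 g → 0.73 / 18.02 = 0.04051 mol H2O
Molar mass of FeCl2 = 126.75 g/mol → mol FeCl2 = 1.28 / 126.75 = 0.0101
n = 0.04051 / 0.0101 = 4.01 ≈ 4 → FeCl2·4H2O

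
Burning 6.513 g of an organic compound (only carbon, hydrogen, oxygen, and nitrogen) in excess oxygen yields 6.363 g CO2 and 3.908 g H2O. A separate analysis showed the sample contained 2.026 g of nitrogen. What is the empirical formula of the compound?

mol C = 6.363 / 44.01 = 0.1446; mass C = 0.1446 × 12.01 = 1.736 g
mol H = 2 × (3.908 / 18.02) = 0.4337; mass H = 0.4337 × 1.008 = 0.4372 g
mol N = 2.026 / 14.01 = 0.1446
mass O = 6.513 − (4.200) = 2.313 g → mol O = 0.1446
Ratios (÷ 0.1446): C 1.000, H 3.000, N 1.000, O 1.000
Ratio ≈ 1:3:1:1, so the empirical formula is CH3NO

CH3NO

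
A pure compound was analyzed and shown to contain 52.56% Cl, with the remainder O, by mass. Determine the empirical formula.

Assume 100 g: 52.56 g Cl, 47.44 g O.
Cl: 52.56 g ÷ 35.45 g/mol = 1.483 mol
O: 47.44 g ÷ 16.00 g/mol = 2.965 mol
Ratios (÷ 1.483): Cl 1.000, O 2.000
≈ 1:2 → ClO2

ClO2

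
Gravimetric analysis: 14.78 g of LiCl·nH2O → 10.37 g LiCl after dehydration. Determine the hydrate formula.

Mass of water lost = 14.78 − 10.37 = 4.41 g → 4.41 / 18.02 = 0.2447 mol H2O
Molar mass of LiCl = 42.39 g/mol → mol LiCl = 10.37 / 42.39 = 0.2446
n = 0.2447 / 0.2446 = 1.00 ≈ 1 → LiCl·H2O

LiCl·H2O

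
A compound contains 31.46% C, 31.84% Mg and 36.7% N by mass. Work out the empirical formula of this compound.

C2MgN2

Assume 100 g: 31.46 g C, 31.84 g Mg, 36.7 g N.
Moles — C: 31.46 / 12.01 = 2.619 mol; Mg: 31.84 / 24.31 = 1.31 mol; N: 36.7 / 14.01 = 2.62 mol
Smallest is Mg at 1.31 mol; normalising gives C 2.000, Mg 1.000, N 2.000
→ C2MgN2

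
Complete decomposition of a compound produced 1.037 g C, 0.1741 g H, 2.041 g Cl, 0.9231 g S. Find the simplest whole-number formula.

C3H6Cl2S

C: 1.037 g ÷ 12.01 g/mol = 0.08634 mol
H: 0.1741 g ÷ 1.008 g/mol = 0.1727 mol
Cl: 2.041 g ÷ 35.45 g/mol = 0.05757 mol
S: 0.9231 g ÷ 32.07 g/mol = 0.02878 mol
Smallest is S at 0.02878 mol; normalising gives C 3.000, H 6.001, Cl 2.000, S 1.000
Ratio ≈ 3:6:2:1, so the empirical formula is C3H6Cl2S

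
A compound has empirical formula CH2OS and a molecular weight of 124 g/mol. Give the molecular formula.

Empirical-formula mass = 62.10 g/mol
n = 124 / 62.10 = 2.00 ≈ 2
Molecular formula = (CH2OS)2 = C2H4O2S2

C2H4O2S2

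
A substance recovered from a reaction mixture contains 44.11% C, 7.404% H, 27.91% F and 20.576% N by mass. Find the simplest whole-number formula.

Assume 100 g: 44.11 g C, 7.404 g H, 27.91 g F, 20.576 g N.
C: 44.11 g ÷ 12.01 g/mol = 3.673 mol
H: 7.404 g ÷ 1.008 g/mol = 7.345 mol
F: 27.91 g ÷ 19.00 g/mol = 1.469 mol
N: 20.576 g ÷ 14.01 g/mol = 1.469 mol
Ratios (÷ 1.469): C 2.501, H 5.001, F 1.000, N 1.000
Multiply by 2: C 5.00, H 10.00, F 2.00, N 2.00 → C5H10F2N2

C5H10F2N2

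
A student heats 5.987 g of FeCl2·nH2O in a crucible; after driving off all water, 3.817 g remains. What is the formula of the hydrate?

FeCl2·4H2O

Mass of water lost = 5.987 − 3.817 = 2.17 g → 2.17 / 18.02 = 0.1204 mol H2O
Molar mass of FeCl2 = 126.75 g/mol → mol FeCl2 = 3.817 / 126.75 = 0.03011
n = 0.1204 / 0.03011 = 4.00 ≈ 4 → FeCl2·4H2O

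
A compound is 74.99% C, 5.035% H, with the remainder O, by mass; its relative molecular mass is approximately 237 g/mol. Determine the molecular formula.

Assume 100 g: 74.99 g C, 5.035 g H, 19.975 g O.
C: 74.99 g ÷ 12.01 g/mol = 6.244 mol
H: 5.035 g ÷ 1.008 g/mol = 4.995 mol
O: 19.975 g ÷ 16.00 g/mol = 1.248 mol
Ratios (÷ 1.248): C 5.001, H 4.001, O 1.000
≈ 5:4:1 → C5H4O
Empirical-formula mass = 80.08 g/mol
n = 237 / 80.08 = 2.96 ≈ 3
Molecular formula = (C5H4O)×3 = C15H12O3

C15H12O3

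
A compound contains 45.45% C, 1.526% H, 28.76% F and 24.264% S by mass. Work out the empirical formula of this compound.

C5H2F2S

Assume 100 g: 45.45 g C, 1.526 g H, 28.76 g F, 24.264 g S.
n(C) = 45.45/12.01 = 3.784, n(H) = 1.526/1.008 = 1.514, n(F) = 28.76/19.00 = 1.514, n(S) = 24.264/32.07 = 0.7566
Smallest is S at 0.7566 mol; normalising gives C 5.002, H 2.001, F 2.001, S 1.000
≈ 5:2:2:1 → C5H2F2S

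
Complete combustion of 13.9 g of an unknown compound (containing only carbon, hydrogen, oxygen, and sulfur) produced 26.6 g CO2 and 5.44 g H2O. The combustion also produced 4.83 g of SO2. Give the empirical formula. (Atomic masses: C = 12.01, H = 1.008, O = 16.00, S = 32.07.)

mol C = 26.6 / 44.01 = 0.6044; mass C = 0.6044 × 12.01 = 7.259 g
mol H = 2 × (5.44 / 18.02) = 0.6038; mass H = 0.6038 × 1.008 = 0.6086 g
mol S = 4.83 / 64.07 = 0.07539; mass S = 2.418 g
mass O = 13.9 − (10.29) = 3.615 g → mol O = 0.2259
Ratios (÷ 0.07539): C 8.017, H 8.009, O 2.997, S 1.000
→ C8H8O3S

C8H8O3S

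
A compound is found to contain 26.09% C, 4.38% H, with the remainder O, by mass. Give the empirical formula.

CH2O2

Assume 100 g: 26.09 g C, 4.38 g H, 69.53 g O.
C: 26.09 g ÷ 12.01 g/mol = 2.172 mol
H: 4.38 g ÷ 1.008 g/mol = 4.345 mol
O: 69.53 g ÷ 16.00 g/mol = 4.346 mol
Smallest is C at 2.172 mol; normalising gives C 1.000, H 2.000, O 2.000
→ CH2O2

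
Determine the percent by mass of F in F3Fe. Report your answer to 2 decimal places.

50.51%

Molar mass = 3(19.00) + 1(55.85) = 112.850 g/mol
Mass of F per mole = 3 × 19.00 = 57.000 g
% F = 57.000 / 112.850 × 100 = 50.51%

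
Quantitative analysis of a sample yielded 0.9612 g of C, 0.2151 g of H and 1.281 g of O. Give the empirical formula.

Moles — C: 0.9612 / 12.01 = 0.08003 mol; H: 0.2151 / 1.008 = 0.2134 mol; O: 1.281 / 16.00 = 0.08006 mol
Ratios (÷ 0.08003): C 1.000, H 2.666, O 1.000
Multiply by 3: C 3.00, H 8.00, O 3.00 → C3H8O3

C3H8O3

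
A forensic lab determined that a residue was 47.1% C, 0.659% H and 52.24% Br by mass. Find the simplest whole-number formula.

Assume 100 g: 47.1 g C, 0.659 g H, 52.24 g Br.
C: 47.1 g ÷ 12.01 g/mol = 3.922 mol
H: 0.659 g ÷ 1.008 g/mol = 0.6538 mol
Br: 52.24 g ÷ 79.90 g/mol = 0.6538 mol
Ratios (÷ 0.6538): C 5.999, H 1.000, Br 1.000
≈ 6:1:1 → C6HBr

C6HBr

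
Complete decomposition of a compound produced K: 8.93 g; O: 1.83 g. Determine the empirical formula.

K2O

Moles — K: 8.93 / 39.10 = 0.2284 mol; O: 1.83 / 16.00 = 0.1144 mol
Ratios (÷ 0.1144): K 1.997, O 1.000
→ K2O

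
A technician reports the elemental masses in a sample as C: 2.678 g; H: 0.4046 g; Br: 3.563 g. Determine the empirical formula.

n(C) = 2.678/12.01 = 0.223, n(H) = 0.4046/1.008 = 0.4014, n(Br) = 3.563/79.90 = 0.04459
Smallest is Br at 0.04459 mol; normalising gives C 5.000, H 9.001, Br 1.000
≈ 5:9:1 → C5H9Br

C5H9Br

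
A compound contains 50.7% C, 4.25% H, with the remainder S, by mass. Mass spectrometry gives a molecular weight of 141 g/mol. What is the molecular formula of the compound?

Assume 100 g: 50.7 g C, 4.25 g H, 45.05 g S.
C: 50.7 g ÷ 12.01 g/mol = 4.221 mol
H: 4.25 g ÷ 1.008 g/mol = 4.216 mol
S: 45.05 g ÷ 32.07 g/mol = 1.405 mol
Divide by the smallest (1.405 mol S): C 3.005, H 3.001, S 1.000
≈ 3:3:1 → C3H3S
Empirical-formula mass = 71.12 g/mol
n = 141 / 71.12 = 1.98 ≈ 2
Molecular formula = (C3H3S)×2 = C6H6S2

C6H6S2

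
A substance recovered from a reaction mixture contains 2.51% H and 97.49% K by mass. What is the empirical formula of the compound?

HK

Assume 100 g: 2.51 g H, 97.49 g K.
Moles — H: 2.51 / 1.008 = 2.49 mol; K: 97.49 / 39.10 = 2.493 mol
Divide by the smallest (2.49 mol H): H 1.000, K 1.001
Ratio ≈ 1:1, so the empirical formula is HK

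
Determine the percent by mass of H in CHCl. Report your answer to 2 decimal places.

2.08%

Molar mass = 1(12.01) + 1(1.008) + 1(35.45) = 48.468 g/mol
Mass of H per mole = 1 × 1.008 = 1.008 g
% H = 1.008 / 48.468 × 100 = 2.08%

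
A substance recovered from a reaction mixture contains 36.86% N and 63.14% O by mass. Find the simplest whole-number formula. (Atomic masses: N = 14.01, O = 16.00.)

N2O3

Assume 100 g: 36.86 g N, 63.14 g O.
n(N) = 36.86/14.01 = 2.631, n(O) = 63.14/16.00 = 3.946
Divide by the smallest (2.631 mol N): N 1.000, O 1.500
Scaling by 2: N 2.00, O 3.00 → N2O3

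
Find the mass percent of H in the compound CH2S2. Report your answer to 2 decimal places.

2.58%

Molar mass = 1(12.01) + 2(1.008) + 2(32.07) = 78.166 g/mol
Mass of H per mole = 2 × 1.008 = 2.016 g
% H = 2.016 / 78.166 × 100 = 2.58%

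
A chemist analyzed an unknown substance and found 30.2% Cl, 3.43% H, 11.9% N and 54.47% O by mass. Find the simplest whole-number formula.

Assume 100 g: 30.2 g Cl, 3.43 g H, 11.9 g N, 54.47 g O.
n(Cl) = 30.2/35.45 = 0.8519, n(H) = 3.43/1.008 = 3.403, n(N) = 11.9/14.01 = 0.8494, n(O) = 54.47/16.00 = 3.404
Divide by the smallest (0.8494 mol N): Cl 1.003, H 4.006, N 1.000, O 4.008
→ ClH4NO4

ClH4NO4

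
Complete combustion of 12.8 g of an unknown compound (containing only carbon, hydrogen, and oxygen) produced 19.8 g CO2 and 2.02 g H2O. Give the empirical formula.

mol C = 19.8 / 44.01 = 0.4499; mass C = 0.4499 × 12.01 = 5.403 g
mol H = 2 × (2.02 / 18.02) = 0.2242; mass H = 0.2242 × 1.008 = 0.2260 g
mass O = 12.8 − (5.629) = 7.171 g → mol O = 0.4482
Ratios (÷ 0.2242): C 2.007, H 1.000, O 1.999
≈ 2:1:2 → C2HO2

C2HO2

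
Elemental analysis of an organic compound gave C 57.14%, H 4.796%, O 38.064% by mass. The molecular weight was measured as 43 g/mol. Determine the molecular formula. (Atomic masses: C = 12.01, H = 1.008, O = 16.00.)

Assume 100 g: 57.14 g C, 4.796 g H, 38.064 g O.
C: 57.14 g ÷ 12.01 g/mol = 4.758 mol
H: 4.796 g ÷ 1.008 g/mol = 4.758 mol
O: 38.064 g ÷ 16.00 g/mol = 2.379 mol
Divide by the smallest (2.379 mol O): C 2.000, H 2.000, O 1.000
≈ 2:2:1 → C2H2O
Empirical-formula mass = 42.04 g/mol
n = 43 / 42.04 = 1.02 ≈ 1
Molecular formula = empirical formula = C2H2O

C2H2O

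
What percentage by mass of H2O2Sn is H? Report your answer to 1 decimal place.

1.3%

Molar mass = 2(1.008) + 2(16.00) + 1(118.71) = 152.726 g/mol
Mass of H per mole = 2 × 1.008 = 2.016 g
% H = 2.016 / 152.726 × 100 = 1.3%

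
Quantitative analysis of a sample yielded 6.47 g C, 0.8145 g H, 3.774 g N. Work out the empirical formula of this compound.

C2H3N

Moles — C: 6.47 / 12.01 = 0.5387 mol; H: 0.8145 / 1.008 = 0.808 mol; N: 3.774 / 14.01 = 0.2694 mol
Divide by the smallest (0.2694 mol N): C 2.000, H 3.000, N 1.000
→ C2H3N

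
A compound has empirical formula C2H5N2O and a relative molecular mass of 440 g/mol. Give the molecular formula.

Empirical-formula mass = 73.08 g/mol
n = 440 / 73.08 = 6.02 ≈ 6
Molecular formula = (C2H5N2O)6 = C12H30N12O6

C12H30N12O6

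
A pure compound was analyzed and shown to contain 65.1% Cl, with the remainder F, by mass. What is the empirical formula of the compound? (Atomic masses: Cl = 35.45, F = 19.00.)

ClF

Assume 100 g: 65.1 g Cl, 34.9 g F.
n(Cl) = 65.1/35.45 = 1.836, n(F) = 34.9/19.00 = 1.837
Divide by the smallest (1.836 mol Cl): Cl 1.000, F 1.000
→ ClF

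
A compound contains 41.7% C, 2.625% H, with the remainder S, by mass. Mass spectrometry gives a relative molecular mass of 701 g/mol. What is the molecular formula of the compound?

C24H18S12

Assume 100 g: 41.7 g C, 2.625 g H, 55.675 g S.
n(C) = 41.7/12.01 = 3.472, n(H) = 2.625/1.008 = 2.604, n(S) = 55.675/32.07 = 1.736
Smallest is S at 1.736 mol; normalising gives C 2.000, H 1.500, S 1.000
×2: C 4.00, H 3.00, S 2.00 → C4H3S2
Empirical-formula mass = 115.20 g/mol
n = 701 / 115.20 = 6.08 ≈ 6
Molecular formula = (C4H3S2)×6 = C24H18S12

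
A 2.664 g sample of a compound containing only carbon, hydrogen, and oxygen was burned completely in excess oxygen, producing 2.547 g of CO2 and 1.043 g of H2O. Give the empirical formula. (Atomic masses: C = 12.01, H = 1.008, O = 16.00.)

mol C = 2.547 / 44.01 = 0.05787; mass C = 0.05787 × 12.01 = 0.6951 g
mol H = 2 × (1.043 / 18.02) = 0.1158; mass H = 0.1158 × 1.008 = 0.1167 g
mass O = 2.664 − (0.8117) = 1.852 g → mol O = 0.1158
Ratios (÷ 0.05787): C 1.000, H 2.000, O 2.000
≈ 1:2:2 → CH2O2

CH2O2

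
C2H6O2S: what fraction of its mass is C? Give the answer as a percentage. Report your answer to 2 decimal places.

Molar mass = 2(12.01) + 6(1.008) + 2(16.00) + 1(32.07) = 94.138 g/mol
Mass of C per mole = 2 × 12.01 = 24.020 g
% C = 24.020 / 94.138 × 100 = 25.52%

25.52%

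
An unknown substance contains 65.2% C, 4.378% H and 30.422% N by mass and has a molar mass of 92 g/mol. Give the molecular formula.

Assume 100 g: 65.2 g C, 4.378 g H, 30.422 g N.
Moles — C: 65.2 / 12.01 = 5.429 mol; H: 4.378 / 1.008 = 4.343 mol; N: 30.422 / 14.01 = 2.171 mol
Smallest is N at 2.171 mol; normalising gives C 2.500, H 2.000, N 1.000
×2: C 5.00, H 4.00, N 2.00 → C5H4N2
Empirical-formula mass = 92.10 g/mol
n = 92 / 92.10 = 1.00 ≈ 1
Molecular formula = empirical formula = C5H4N2

C5H4N2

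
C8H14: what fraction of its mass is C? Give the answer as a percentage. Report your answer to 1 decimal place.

87.2%

Molar mass = 8(12.01) + 14(1.008) = 110.192 g/mol
Mass of C per mole = 8 × 12.01 = 96.080 g
% C = 96.080 / 110.192 × 100 = 87.2%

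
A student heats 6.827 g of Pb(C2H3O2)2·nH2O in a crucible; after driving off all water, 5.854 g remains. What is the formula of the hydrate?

Mass of water lost = 6.827 − 5.854 = 0.973 g → 0.973 / 18.02 = 0.054 mol H2O
Molar mass of Pb(C2H3O2)2 = 325.29 g/mol → mol Pb(C2H3O2)2 = 5.854 / 325.29 = 0.018
n = 0.054 / 0.018 = 3.00 ≈ 3 → Pb(C2H3O2)2·3H2O

Pb(C2H3O2)2·3H2O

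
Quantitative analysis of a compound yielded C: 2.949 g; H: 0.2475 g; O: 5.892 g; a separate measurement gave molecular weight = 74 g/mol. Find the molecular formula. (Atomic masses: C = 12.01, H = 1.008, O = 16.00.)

Moles — C: 2.949 / 12.01 = 0.2455 mol; H: 0.2475 / 1.008 = 0.2455 mol; O: 5.892 / 16.00 = 0.3683 mol
Smallest is H at 0.2455 mol; normalising gives C 1.000, H 1.000, O 1.500
×2: C 2.00, H 2.00, O 3.00 → C2H2O3
Empirical-formula mass = 74.04 g/mol
n = 74 / 74.04 = 1.00 ≈ 1
Molecular formula = empirical formula = C2H2O3

C2H2O3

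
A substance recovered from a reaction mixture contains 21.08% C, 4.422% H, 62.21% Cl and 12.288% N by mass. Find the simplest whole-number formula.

C2H5Cl2N

Assume 100 g: 21.08 g C, 4.422 g H, 62.21 g Cl, 12.288 g N.
C: 21.08 g ÷ 12.01 g/mol = 1.755 mol
H: 4.422 g ÷ 1.008 g/mol = 4.387 mol
Cl: 62.21 g ÷ 35.45 g/mol = 1.755 mol
N: 12.288 g ÷ 14.01 g/mol = 0.8771 mol
Divide by the smallest (0.8771 mol N): C 2.001, H 5.002, Cl 2.001, N 1.000
Ratio ≈ 2:5:2:1, so the empirical formula is C2H5Cl2N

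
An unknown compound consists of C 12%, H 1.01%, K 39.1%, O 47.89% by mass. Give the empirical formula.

Assume 100 g: 12 g C, 1.01 g H, 39.1 g K, 47.89 g O.
Moles — C: 12 / 12.01 = 0.9992 mol; H: 1.01 / 1.008 = 1.002 mol; K: 39.1 / 39.10 = 1 mol; O: 47.89 / 16.00 = 2.993 mol
Ratios (÷ 0.9992): C 1.000, H 1.003, K 1.001, O 2.996
→ CHKO3

CHKO3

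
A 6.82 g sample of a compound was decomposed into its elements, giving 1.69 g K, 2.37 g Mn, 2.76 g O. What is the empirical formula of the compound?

KMnO4

n(K) = 1.69/39.10 = 0.04322, n(Mn) = 2.37/54.94 = 0.04314, n(O) = 2.76/16.00 = 0.1725
Ratios (÷ 0.04314): K 1.002, Mn 1.000, O 3.999
→ KMnO4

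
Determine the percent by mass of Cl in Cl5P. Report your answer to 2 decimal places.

Molar mass = 5(35.45) + 1(30.97) = 208.220 g/mol
Mass of Cl per mole = 5 × 35.45 = 177.250 g
% Cl = 177.250 / 208.220 × 100 = 85.13%

85.13%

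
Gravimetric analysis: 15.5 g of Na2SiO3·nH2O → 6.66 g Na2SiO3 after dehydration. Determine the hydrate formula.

Mass of water lost = 15.5 − 6.66 = 8.84 g → 8.84 / 18.02 = 0.4906 mol H2O
Molar mass of Na2SiO3 = 122.07 g/mol → mol Na2SiO3 = 6.66 / 122.07 = 0.05456
n = 0.4906 / 0.05456 = 8.99 ≈ 9 → Na2SiO3·9H2O

Na2SiO3·9H2O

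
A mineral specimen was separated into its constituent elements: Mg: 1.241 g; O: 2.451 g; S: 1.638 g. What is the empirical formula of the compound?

MgO3S

Moles — Mg: 1.241 / 24.31 = 0.05105 mol; O: 2.451 / 16.00 = 0.1532 mol; S: 1.638 / 32.07 = 0.05108 mol
Ratios (÷ 0.05105): Mg 1.000, O 3.001, S 1.001
≈ 1:3:1 → MgO3S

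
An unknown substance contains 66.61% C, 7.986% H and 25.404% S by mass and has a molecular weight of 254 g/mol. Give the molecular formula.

Assume 100 g: 66.61 g C, 7.986 g H, 25.404 g S.
Moles — C: 66.61 / 12.01 = 5.546 mol; H: 7.986 / 1.008 = 7.923 mol; S: 25.404 / 32.07 = 0.7921 mol
Smallest is S at 0.7921 mol; normalising gives C 7.002, H 10.002, S 1.000
Ratio ≈ 7:10:1, so the empirical formula is C7H10S
Empirical-formula mass = 126.22 g/mol
n = 254 / 126.22 = 2.01 ≈ 2
Molecular formula = (C7H10S)×2 = C14H20S2

C14H20S2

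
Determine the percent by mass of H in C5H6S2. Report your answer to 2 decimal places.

4.64%

Molar mass = 5(12.01) + 6(1.008) + 2(32.07) = 130.238 g/mol
Mass of H per mole = 6 × 1.008 = 6.048 g
% H = 6.048 / 130.238 × 100 = 4.64%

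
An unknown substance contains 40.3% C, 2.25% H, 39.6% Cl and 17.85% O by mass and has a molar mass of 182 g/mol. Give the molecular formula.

Assume 100 g: 40.3 g C, 2.25 g H, 39.6 g Cl, 17.85 g O.
C: 40.3 g ÷ 12.01 g/mol = 3.356 mol
H: 2.25 g ÷ 1.008 g/mol = 2.232 mol
Cl: 39.6 g ÷ 35.45 g/mol = 1.117 mol
O: 17.85 g ÷ 16.00 g/mol = 1.116 mol
Ratios (÷ 1.116): C 3.008, H 2.001, Cl 1.001, O 1.000
Ratio ≈ 3:2:1:1, so the empirical formula is C3H2ClO
Empirical-formula mass = 89.50 g/mol
n = 182 / 89.50 = 2.03 ≈ 2
Molecular formula = (C3H2ClO)×2 = C6H4Cl2O2

C6H4Cl2O2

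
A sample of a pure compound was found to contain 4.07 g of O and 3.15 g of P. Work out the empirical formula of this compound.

O5P2

O: 4.07 g ÷ 16.00 g/mol = 0.2544 mol
P: 3.15 g ÷ 30.97 g/mol = 0.1017 mol
Divide by the smallest (0.1017 mol P): O 2.501, P 1.000
Scaling by 2: O 5.00, P 2.00 → O5P2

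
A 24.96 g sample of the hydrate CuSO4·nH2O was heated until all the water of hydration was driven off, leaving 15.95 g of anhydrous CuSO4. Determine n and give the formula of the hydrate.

CuSO4·5H2O

Mass of water lost = 24.96 − 15.95 = 9.01 g → 9.01 / 18.02 = 0.5 mol H2O
Molar mass of CuSO4 = 159.62 g/mol → mol CuSO4 = 15.95 / 159.62 = 0.09992
n = 0.5 / 0.09992 = 5.00 ≈ 5 → CuSO4·5H2O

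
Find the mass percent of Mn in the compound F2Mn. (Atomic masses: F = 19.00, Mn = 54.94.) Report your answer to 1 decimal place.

Molar mass = 2(19.00) + 1(54.94) = 92.940 g/mol
Mass of Mn per mole = 1 × 54.94 = 54.940 g
% Mn = 54.940 / 92.940 × 100 = 59.1%

59.1%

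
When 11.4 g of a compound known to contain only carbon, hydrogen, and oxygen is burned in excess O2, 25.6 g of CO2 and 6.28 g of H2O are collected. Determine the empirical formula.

mol C = 25.6 / 44.01 = 0.5817; mass C = 0.5817 × 12.01 = 6.986 g
mol H = 2 × (6.28 / 18.02) = 0.6970; mass H = 0.6970 × 1.008 = 0.7026 g
mass O = 11.4 − (7.689) = 3.711 g → mol O = 0.2320
Smallest is O at 0.232 mol; normalising gives C 2.508, H 3.005, O 1.000
×2: C 5.02, H 6.01, O 2.00 → C5H6O2

C5H6O2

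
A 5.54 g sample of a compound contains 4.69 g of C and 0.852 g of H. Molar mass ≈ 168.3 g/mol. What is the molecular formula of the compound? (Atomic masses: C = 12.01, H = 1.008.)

Moles — C: 4.69 / 12.01 = 0.3905 mol; H: 0.852 / 1.008 = 0.8452 mol
Divide by the smallest (0.3905 mol C): C 1.000, H 2.164
×6: C 6.00, H 12.99 → C6H13
Empirical-formula mass = 85.16 g/mol
n = 168.3 / 85.16 = 1.98 ≈ 2
Molecular formula = (C6H13)×2 = C12H26

C12H26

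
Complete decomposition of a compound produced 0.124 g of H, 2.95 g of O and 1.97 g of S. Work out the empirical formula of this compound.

Moles — H: 0.124 / 1.008 = 0.123 mol; O: 2.95 / 16.00 = 0.1844 mol; S: 1.97 / 32.07 = 0.06143 mol
Ratios (÷ 0.06143): H 2.003, O 3.001, S 1.000
Ratio ≈ 2:3:1, so the empirical formula is H2O3S

H2O3S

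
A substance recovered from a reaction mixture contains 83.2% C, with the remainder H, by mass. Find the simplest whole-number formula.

Assume 100 g: 83.2 g C, 16.8 g H.
Moles — C: 83.2 / 12.01 = 6.928 mol; H: 16.8 / 1.008 = 16.67 mol
Ratios (÷ 6.928): C 1.000, H 2.406
×5: C 5.00, H 12.03 → C5H12

C5H12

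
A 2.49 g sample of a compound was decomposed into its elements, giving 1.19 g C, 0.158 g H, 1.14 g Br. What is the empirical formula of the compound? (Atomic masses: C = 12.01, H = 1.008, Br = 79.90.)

C7H11Br

n(C) = 1.19/12.01 = 0.09908, n(H) = 0.158/1.008 = 0.1567, n(Br) = 1.14/79.90 = 0.01427
Divide by the smallest (0.01427 mol Br): C 6.945, H 10.986, Br 1.000
→ C7H11Br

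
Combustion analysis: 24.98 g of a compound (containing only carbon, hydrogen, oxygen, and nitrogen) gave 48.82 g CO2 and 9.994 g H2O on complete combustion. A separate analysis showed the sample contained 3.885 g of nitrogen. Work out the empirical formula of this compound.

C8H8N2O3

mol C = 48.82 / 44.01 = 1.109; mass C = 1.109 × 12.01 = 13.32 g
mol H = 2 × (9.994 / 18.02) = 1.109; mass H = 1.109 × 1.008 = 1.118 g
mol N = 3.885 / 14.01 = 0.2773
mass O = 24.98 − (18.33) = 6.654 g → mol O = 0.4159
Ratios (÷ 0.2773): C 4.000, H 4.000, N 1.000, O 1.500
Multiply by 2: C 8.00, H 8.00, N 2.00, O 3.00 → C8H8N2O3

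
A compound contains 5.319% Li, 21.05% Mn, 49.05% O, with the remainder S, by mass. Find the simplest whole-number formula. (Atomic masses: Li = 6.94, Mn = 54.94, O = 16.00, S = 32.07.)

Assume 100 g: 5.319 g Li, 21.05 g Mn, 49.05 g O, 24.581 g S.
Moles — Li: 5.319 / 6.94 = 0.7664 mol; Mn: 21.05 / 54.94 = 0.3831 mol; O: 49.05 / 16.00 = 3.066 mol; S: 24.581 / 32.07 = 0.7665 mol
Divide by the smallest (0.3831 mol Mn): Li 2.000, Mn 1.000, O 8.001, S 2.000
→ Li2MnO8S2

Li2MnO8S2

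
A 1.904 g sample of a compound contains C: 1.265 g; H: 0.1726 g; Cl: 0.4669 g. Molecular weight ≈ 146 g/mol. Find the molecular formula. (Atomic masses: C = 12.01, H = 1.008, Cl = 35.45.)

C8H13Cl

C: 1.265 g ÷ 12.01 g/mol = 0.1053 mol
H: 0.1726 g ÷ 1.008 g/mol = 0.1712 mol
Cl: 0.4669 g ÷ 35.45 g/mol = 0.01317 mol
Smallest is Cl at 0.01317 mol; normalising gives C 7.997, H 13.001, Cl 1.000
≈ 8:13:1 → C8H13Cl
Empirical-formula mass = 144.63 g/mol
n = 146 / 144.63 = 1.01 ≈ 1
Molecular formula = empirical formula = C8H13Cl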